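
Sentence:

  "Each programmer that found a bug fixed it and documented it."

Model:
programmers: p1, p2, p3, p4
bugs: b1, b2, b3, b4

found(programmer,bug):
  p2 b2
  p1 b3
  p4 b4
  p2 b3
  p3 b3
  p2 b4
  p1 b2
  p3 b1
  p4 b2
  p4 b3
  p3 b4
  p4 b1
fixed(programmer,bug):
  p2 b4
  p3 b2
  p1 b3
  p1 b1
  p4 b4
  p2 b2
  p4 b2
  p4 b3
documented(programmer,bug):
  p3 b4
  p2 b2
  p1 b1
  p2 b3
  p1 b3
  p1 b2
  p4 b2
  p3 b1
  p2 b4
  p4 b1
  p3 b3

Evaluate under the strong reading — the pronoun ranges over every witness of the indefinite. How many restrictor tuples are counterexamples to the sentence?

8

"it" takes "a bug" as antecedent — a donkey pronoun bound across the clause boundary.
Strong reading: for every (p,b) with found(p,b), fixed(p,b) ∧ documented(p,b).
Restrictor pairs: (p1,b2) ✗  (p1,b3) ✓  (p2,b2) ✓  (p2,b3) ✗  (p2,b4) ✓  (p3,b1) ✗  (p3,b3) ✗  (p3,b4) ✗  (p4,b1) ✗  (p4,b2) ✓  (p4,b3) ✗  (p4,b4) ✗
Counterexamples (restrictor pairs failing the scope): 8.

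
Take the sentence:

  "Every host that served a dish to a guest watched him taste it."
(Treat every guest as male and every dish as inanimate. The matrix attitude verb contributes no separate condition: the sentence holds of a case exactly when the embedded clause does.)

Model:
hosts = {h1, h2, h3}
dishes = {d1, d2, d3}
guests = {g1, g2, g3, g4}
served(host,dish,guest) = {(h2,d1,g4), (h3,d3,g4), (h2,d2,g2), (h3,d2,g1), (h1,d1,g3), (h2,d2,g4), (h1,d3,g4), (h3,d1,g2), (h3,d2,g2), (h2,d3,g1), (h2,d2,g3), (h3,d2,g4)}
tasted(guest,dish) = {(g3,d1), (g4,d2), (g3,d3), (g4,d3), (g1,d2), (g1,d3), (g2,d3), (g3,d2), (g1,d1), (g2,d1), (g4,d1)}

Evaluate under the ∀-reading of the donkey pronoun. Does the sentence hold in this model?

False

"him" takes "a guest" as antecedent and "it" takes "a dish"; both are donkey pronouns co-varying with the restrictor.
Strong reading: for every (h,d,g) with served(h,d,g), tasted(g,d).
Restrictor triples: (h1,d1,g3)→tasted(g3,d1) ✓  (h1,d3,g4)→tasted(g4,d3) ✓  (h2,d1,g4)→tasted(g4,d1) ✓  (h2,d2,g2)→tasted(g2,d2) ✗  (h2,d2,g3)→tasted(g3,d2) ✓  (h2,d2,g4)→tasted(g4,d2) ✓  (h2,d3,g1)→tasted(g1,d3) ✓  (h3,d1,g2)→tasted(g2,d1) ✓  (h3,d2,g1)→tasted(g1,d2) ✓  (h3,d2,g2)→tasted(g2,d2) ✗  (h3,d2,g4)→tasted(g4,d2) ✓  (h3,d3,g4)→tasted(g4,d3) ✓
Counterexample: (h2,d2,g2) — tasted(g2,d2) does not hold.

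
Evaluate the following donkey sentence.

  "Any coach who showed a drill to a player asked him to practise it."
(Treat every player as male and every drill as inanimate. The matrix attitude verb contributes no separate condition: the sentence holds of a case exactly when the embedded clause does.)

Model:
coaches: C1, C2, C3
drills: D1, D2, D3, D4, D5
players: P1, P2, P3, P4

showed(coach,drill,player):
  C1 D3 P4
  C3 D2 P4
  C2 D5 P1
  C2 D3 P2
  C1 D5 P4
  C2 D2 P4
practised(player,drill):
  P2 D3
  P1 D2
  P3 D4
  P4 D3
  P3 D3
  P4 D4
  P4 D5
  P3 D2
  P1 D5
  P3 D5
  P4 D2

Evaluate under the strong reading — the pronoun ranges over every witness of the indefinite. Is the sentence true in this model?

"him" takes "a player" as antecedent and "it" takes "a drill"; both are donkey pronouns co-varying with the restrictor.
Strong reading: for every (c,d,p) with showed(c,d,p), practised(p,d).
Restrictor triples: (C1,D3,P4)→practised(P4,D3) ✓  (C1,D5,P4)→practised(P4,D5) ✓  (C2,D2,P4)→practised(P4,D2) ✓  (C2,D3,P2)→practised(P2,D3) ✓  (C2,D5,P1)→practised(P1,D5) ✓  (C3,D2,P4)→practised(P4,D2) ✓
Every restrictor triple satisfies the scope.

True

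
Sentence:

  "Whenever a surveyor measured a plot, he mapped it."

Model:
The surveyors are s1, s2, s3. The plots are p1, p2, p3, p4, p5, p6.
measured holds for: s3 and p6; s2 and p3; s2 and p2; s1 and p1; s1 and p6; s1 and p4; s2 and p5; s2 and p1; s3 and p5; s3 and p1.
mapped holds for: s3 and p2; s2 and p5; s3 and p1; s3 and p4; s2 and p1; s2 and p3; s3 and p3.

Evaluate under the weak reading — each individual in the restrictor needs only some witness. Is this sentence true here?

False

"it" takes "a plot" as antecedent — a donkey pronoun bound across the clause boundary.
Weak reading: every surveyor s with some measured-plot has at least one measured-plot p such that mapped(s,p).
Per surveyor: s1:✗  s2:✓  s3:✓
s1 has no witness among its measured-plots.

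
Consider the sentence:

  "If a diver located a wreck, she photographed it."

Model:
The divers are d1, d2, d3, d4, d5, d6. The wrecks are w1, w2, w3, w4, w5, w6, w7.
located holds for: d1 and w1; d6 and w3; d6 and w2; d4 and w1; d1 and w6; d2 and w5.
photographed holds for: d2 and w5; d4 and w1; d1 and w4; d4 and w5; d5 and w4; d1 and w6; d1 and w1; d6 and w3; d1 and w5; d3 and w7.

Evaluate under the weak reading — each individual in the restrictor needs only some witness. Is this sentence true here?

True

"it" takes "a wreck" as antecedent — a donkey pronoun bound across the clause boundary.
Weak reading: every diver d with some located-wreck has at least one located-wreck w such that photographed(d,w).
Per diver: d1:✓  d2:✓  d4:✓  d6:✓
Every diver in the restrictor has a witness.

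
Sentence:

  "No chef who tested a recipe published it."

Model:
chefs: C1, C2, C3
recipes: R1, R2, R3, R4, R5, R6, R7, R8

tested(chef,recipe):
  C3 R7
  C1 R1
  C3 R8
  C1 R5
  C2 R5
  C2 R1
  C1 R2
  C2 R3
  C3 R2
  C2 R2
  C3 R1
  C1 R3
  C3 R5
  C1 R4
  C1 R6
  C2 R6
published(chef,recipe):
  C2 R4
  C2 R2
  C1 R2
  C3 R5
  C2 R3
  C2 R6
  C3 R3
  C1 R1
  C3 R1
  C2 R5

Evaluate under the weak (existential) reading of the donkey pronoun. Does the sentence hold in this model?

False

"it" takes "a recipe" as antecedent — a donkey pronoun bound across the clause boundary.
Truth condition: for no (c,r) with tested(c,r) does published(c,r) hold.
Restrictor pairs — does the scope hold? (C1,R1):holds  (C1,R2):holds  (C1,R3):fails  (C1,R4):fails  (C1,R5):fails  (C1,R6):fails  (C2,R1):fails  (C2,R2):holds  (C2,R3):holds  (C2,R5):holds  (C2,R6):holds  (C3,R1):holds  (C3,R2):fails  (C3,R5):holds  (C3,R7):fails  (C3,R8):fails
Scope holds for 8 pair(s), so the sentence is false.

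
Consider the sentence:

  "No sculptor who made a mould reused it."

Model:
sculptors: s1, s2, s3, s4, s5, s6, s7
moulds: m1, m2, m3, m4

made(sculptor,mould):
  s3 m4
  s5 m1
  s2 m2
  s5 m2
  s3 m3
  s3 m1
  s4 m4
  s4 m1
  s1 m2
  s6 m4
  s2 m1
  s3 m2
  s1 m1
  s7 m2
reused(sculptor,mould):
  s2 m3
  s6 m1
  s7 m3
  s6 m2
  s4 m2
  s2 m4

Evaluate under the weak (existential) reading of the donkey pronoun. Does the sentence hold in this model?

True

"it" takes "a mould" as antecedent — a donkey pronoun bound across the clause boundary.
Truth condition: for no (s,m) with made(s,m) does reused(s,m) hold.
Restrictor pairs — does the scope hold? (s1,m1):fails  (s1,m2):fails  (s2,m1):fails  (s2,m2):fails  (s3,m1):fails  (s3,m2):fails  (s3,m3):fails  (s3,m4):fails  (s4,m1):fails  (s4,m4):fails  (s5,m1):fails  (s5,m2):fails  (s6,m4):fails  (s7,m2):fails
Scope holds for no restrictor pair, so the sentence is true.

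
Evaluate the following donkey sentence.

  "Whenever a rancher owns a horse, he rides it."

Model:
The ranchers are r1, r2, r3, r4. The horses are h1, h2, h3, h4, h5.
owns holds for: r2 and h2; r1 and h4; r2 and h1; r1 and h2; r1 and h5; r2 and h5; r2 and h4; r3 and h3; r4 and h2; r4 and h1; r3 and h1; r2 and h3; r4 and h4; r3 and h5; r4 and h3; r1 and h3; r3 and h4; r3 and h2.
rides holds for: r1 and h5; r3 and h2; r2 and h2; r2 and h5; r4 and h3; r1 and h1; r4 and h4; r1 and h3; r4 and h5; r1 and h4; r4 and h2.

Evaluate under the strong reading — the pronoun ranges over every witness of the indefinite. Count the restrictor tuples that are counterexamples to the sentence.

9

"it" takes "a horse" as antecedent — a donkey pronoun bound across the clause boundary.
Strong reading: for every (r,h) with owns(r,h), rides(r,h).
Restrictor pairs: (r1,h2) ✗  (r1,h3) ✓  (r1,h4) ✓  (r1,h5) ✓  (r2,h1) ✗  (r2,h2) ✓  (r2,h3) ✗  (r2,h4) ✗  (r2,h5) ✓  (r3,h1) ✗  (r3,h2) ✓  (r3,h3) ✗  (r3,h4) ✗  (r3,h5) ✗  (r4,h1) ✗  (r4,h2) ✓  (r4,h3) ✓  (r4,h4) ✓
Counterexamples (restrictor pairs failing the scope): 9.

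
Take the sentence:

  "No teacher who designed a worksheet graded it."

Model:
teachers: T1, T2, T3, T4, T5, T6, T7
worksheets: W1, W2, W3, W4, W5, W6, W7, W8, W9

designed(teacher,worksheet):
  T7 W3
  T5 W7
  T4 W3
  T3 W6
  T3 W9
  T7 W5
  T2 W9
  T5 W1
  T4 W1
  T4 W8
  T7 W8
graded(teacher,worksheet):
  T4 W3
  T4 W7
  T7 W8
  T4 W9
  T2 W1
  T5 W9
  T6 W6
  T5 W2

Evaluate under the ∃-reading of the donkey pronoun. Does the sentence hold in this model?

False

"it" takes "a worksheet" as antecedent — a donkey pronoun bound across the clause boundary.
Truth condition: for no (t,w) with designed(t,w) does graded(t,w) hold.
Restrictor pairs — does the scope hold? (T2,W9):fails  (T3,W6):fails  (T3,W9):fails  (T4,W1):fails  (T4,W3):holds  (T4,W8):fails  (T5,W1):fails  (T5,W7):fails  (T7,W3):fails  (T7,W5):fails  (T7,W8):holds
Scope holds for 2 pair(s), so the sentence is false.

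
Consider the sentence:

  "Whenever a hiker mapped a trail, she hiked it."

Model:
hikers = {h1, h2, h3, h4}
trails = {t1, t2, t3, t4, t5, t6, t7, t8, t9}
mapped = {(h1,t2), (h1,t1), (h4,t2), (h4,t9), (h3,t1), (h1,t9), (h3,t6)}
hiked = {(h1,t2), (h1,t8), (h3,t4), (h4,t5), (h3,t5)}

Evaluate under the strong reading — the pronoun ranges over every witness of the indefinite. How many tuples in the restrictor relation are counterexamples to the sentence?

"it" takes "a trail" as antecedent — a donkey pronoun bound across the clause boundary.
Strong reading: for every (h,t) with mapped(h,t), hiked(h,t).
Restrictor pairs: (h1,t1) ✗  (h1,t2) ✓  (h1,t9) ✗  (h3,t1) ✗  (h3,t6) ✗  (h4,t2) ✗  (h4,t9) ✗
Counterexamples (restrictor pairs failing the scope): 6.

6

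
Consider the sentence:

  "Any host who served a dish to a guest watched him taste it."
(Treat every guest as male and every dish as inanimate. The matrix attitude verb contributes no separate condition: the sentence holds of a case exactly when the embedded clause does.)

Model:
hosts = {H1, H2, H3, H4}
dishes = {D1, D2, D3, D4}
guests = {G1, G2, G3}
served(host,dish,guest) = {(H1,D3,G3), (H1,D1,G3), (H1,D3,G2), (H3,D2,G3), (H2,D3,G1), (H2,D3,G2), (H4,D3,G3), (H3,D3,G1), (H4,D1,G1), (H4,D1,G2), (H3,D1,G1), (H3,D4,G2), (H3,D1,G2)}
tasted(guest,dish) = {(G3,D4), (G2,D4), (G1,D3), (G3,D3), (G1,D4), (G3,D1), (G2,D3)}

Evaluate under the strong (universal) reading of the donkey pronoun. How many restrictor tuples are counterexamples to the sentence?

"him" takes "a guest" as antecedent and "it" takes "a dish"; both are donkey pronouns co-varying with the restrictor.
Strong reading: for every (h,d,g) with served(h,d,g), tasted(g,d).
Restrictor triples: (H1,D1,G3)→tasted(G3,D1) ✓  (H1,D3,G2)→tasted(G2,D3) ✓  (H1,D3,G3)→tasted(G3,D3) ✓  (H2,D3,G1)→tasted(G1,D3) ✓  (H2,D3,G2)→tasted(G2,D3) ✓  (H3,D1,G1)→tasted(G1,D1) ✗  (H3,D1,G2)→tasted(G2,D1) ✗  (H3,D2,G3)→tasted(G3,D2) ✗  (H3,D3,G1)→tasted(G1,D3) ✓  (H3,D4,G2)→tasted(G2,D4) ✓  (H4,D1,G1)→tasted(G1,D1) ✗  (H4,D1,G2)→tasted(G2,D1) ✗  (H4,D3,G3)→tasted(G3,D3) ✓
Counterexamples (restrictor triples failing the scope): 5.

5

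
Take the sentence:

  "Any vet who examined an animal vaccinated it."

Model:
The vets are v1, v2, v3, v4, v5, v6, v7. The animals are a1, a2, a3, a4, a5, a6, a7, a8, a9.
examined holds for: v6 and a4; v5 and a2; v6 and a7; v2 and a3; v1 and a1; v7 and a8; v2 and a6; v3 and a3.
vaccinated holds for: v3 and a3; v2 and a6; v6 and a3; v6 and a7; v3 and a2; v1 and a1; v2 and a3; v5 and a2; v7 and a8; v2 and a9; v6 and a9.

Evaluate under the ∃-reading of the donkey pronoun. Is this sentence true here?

True

"it" takes "an animal" as antecedent — a donkey pronoun bound across the clause boundary.
Weak reading: every vet v with some examined-animal has at least one examined-animal a such that vaccinated(v,a).
Per vet: v1:✓  v2:✓  v3:✓  v5:✓  v6:✓  v7:✓
Every vet in the restrictor has a witness.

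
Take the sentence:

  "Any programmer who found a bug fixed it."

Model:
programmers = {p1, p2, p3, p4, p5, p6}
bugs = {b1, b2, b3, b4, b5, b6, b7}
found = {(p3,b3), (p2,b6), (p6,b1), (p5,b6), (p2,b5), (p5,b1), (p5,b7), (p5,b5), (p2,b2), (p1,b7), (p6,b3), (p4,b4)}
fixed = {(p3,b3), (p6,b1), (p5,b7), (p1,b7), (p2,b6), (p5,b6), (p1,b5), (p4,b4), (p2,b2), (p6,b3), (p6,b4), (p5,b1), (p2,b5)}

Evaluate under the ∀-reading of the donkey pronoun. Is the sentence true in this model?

"it" takes "a bug" as antecedent — a donkey pronoun bound across the clause boundary.
Strong reading: for every (p,b) with found(p,b), fixed(p,b).
Restrictor pairs: (p1,b7) ✓  (p2,b2) ✓  (p2,b5) ✓  (p2,b6) ✓  (p3,b3) ✓  (p4,b4) ✓  (p5,b1) ✓  (p5,b5) ✗  (p5,b6) ✓  (p5,b7) ✓  (p6,b1) ✓  (p6,b3) ✓
Counterexample: (p5,b5) is in found but fails the scope.

False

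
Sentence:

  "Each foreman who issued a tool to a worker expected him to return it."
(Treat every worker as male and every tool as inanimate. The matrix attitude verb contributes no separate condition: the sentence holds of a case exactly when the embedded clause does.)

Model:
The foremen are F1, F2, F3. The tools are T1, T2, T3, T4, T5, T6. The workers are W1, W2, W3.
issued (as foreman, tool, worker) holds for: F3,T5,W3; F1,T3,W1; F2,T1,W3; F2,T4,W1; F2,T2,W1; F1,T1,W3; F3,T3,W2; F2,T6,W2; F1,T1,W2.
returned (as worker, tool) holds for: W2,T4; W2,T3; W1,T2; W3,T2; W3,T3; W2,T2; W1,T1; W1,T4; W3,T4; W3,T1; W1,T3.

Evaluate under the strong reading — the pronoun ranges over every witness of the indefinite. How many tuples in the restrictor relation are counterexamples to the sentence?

3

"him" takes "a worker" as antecedent and "it" takes "a tool"; both are donkey pronouns co-varying with the restrictor.
Strong reading: for every (f,t,w) with issued(f,t,w), returned(w,t).
Restrictor triples: (F1,T1,W2)→returned(W2,T1) ✗  (F1,T1,W3)→returned(W3,T1) ✓  (F1,T3,W1)→returned(W1,T3) ✓  (F2,T1,W3)→returned(W3,T1) ✓  (F2,T2,W1)→returned(W1,T2) ✓  (F2,T4,W1)→returned(W1,T4) ✓  (F2,T6,W2)→returned(W2,T6) ✗  (F3,T3,W2)→returned(W2,T3) ✓  (F3,T5,W3)→returned(W3,T5) ✗
Counterexamples (restrictor triples failing the scope): 3.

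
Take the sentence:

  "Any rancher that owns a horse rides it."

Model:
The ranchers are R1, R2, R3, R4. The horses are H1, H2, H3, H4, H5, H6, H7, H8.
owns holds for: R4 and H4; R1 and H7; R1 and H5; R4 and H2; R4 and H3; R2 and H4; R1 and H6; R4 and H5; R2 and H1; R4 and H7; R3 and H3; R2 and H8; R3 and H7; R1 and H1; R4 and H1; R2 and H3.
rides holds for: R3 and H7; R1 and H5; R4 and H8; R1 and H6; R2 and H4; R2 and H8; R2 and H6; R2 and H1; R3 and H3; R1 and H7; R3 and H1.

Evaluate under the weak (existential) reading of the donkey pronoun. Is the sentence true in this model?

False

"it" takes "a horse" as antecedent — a donkey pronoun bound across the clause boundary.
Weak reading: every rancher r with some owns-horse has at least one owns-horse h such that rides(r,h).
Per rancher: R1:✓  R2:✓  R3:✓  R4:✗
R4 has no witness among its owns-horses.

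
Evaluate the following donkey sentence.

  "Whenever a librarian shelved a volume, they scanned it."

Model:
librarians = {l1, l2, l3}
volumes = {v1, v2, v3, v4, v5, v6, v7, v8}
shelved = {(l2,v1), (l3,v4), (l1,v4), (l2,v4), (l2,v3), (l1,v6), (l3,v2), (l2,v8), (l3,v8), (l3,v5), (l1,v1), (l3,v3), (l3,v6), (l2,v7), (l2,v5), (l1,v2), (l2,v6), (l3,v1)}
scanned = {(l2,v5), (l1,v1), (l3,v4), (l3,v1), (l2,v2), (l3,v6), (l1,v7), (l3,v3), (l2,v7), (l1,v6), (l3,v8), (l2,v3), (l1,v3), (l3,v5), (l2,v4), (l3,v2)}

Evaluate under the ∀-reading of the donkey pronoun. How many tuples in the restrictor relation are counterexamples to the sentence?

"it" takes "a volume" as antecedent — a donkey pronoun bound across the clause boundary.
Strong reading: for every (l,v) with shelved(l,v), scanned(l,v).
Restrictor pairs: (l1,v1) ✓  (l1,v2) ✗  (l1,v4) ✗  (l1,v6) ✓  (l2,v1) ✗  (l2,v3) ✓  (l2,v4) ✓  (l2,v5) ✓  (l2,v6) ✗  (l2,v7) ✓  (l2,v8) ✗  (l3,v1) ✓  (l3,v2) ✓  (l3,v3) ✓  (l3,v4) ✓  (l3,v5) ✓  (l3,v6) ✓  (l3,v8) ✓
Counterexamples (restrictor pairs failing the scope): 5.

5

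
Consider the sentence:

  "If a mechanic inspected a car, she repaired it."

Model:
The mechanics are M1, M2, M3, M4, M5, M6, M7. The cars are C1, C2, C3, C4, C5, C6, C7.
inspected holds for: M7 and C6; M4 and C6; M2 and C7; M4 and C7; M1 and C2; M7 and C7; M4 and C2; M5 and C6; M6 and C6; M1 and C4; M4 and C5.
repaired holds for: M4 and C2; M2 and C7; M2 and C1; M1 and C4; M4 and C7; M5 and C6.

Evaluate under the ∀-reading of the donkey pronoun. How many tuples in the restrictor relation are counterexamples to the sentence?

"it" takes "a car" as antecedent — a donkey pronoun bound across the clause boundary.
Strong reading: for every (m,c) with inspected(m,c), repaired(m,c).
Restrictor pairs: (M1,C2) ✗  (M1,C4) ✓  (M2,C7) ✓  (M4,C2) ✓  (M4,C5) ✗  (M4,C6) ✗  (M4,C7) ✓  (M5,C6) ✓  (M6,C6) ✗  (M7,C6) ✗  (M7,C7) ✗
Counterexamples (restrictor pairs failing the scope): 6.

6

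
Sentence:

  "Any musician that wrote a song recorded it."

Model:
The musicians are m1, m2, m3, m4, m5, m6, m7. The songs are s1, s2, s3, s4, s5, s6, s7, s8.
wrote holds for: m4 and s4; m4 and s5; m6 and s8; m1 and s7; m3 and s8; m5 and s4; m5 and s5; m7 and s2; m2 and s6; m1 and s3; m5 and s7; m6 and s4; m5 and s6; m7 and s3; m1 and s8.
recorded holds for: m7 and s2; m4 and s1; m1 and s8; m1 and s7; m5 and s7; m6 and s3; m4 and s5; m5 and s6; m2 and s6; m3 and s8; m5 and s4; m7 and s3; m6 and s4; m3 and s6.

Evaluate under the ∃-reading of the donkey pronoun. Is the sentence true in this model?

True

"it" takes "a song" as antecedent — a donkey pronoun bound across the clause boundary.
Weak reading: every musician m with some wrote-song has at least one wrote-song s such that recorded(m,s).
Per musician: m1:✓  m2:✓  m3:✓  m4:✓  m5:✓  m6:✓  m7:✓
Every musician in the restrictor has a witness.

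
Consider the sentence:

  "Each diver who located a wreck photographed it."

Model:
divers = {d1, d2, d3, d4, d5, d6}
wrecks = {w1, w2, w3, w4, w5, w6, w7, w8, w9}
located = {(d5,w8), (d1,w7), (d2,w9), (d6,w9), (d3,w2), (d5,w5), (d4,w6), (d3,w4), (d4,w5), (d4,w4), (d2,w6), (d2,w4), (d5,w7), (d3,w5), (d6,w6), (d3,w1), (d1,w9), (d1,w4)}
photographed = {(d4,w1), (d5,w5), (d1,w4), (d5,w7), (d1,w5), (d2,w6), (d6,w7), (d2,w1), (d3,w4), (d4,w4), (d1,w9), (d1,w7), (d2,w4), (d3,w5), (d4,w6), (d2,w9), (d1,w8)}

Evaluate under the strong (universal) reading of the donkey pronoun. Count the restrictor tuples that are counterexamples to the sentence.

"it" takes "a wreck" as antecedent — a donkey pronoun bound across the clause boundary.
Strong reading: for every (d,w) with located(d,w), photographed(d,w).
Restrictor pairs: (d1,w4) ✓  (d1,w7) ✓  (d1,w9) ✓  (d2,w4) ✓  (d2,w6) ✓  (d2,w9) ✓  (d3,w1) ✗  (d3,w2) ✗  (d3,w4) ✓  (d3,w5) ✓  (d4,w4) ✓  (d4,w5) ✗  (d4,w6) ✓  (d5,w5) ✓  (d5,w7) ✓  (d5,w8) ✗  (d6,w6) ✗  (d6,w9) ✗
Counterexamples (restrictor pairs failing the scope): 6.

6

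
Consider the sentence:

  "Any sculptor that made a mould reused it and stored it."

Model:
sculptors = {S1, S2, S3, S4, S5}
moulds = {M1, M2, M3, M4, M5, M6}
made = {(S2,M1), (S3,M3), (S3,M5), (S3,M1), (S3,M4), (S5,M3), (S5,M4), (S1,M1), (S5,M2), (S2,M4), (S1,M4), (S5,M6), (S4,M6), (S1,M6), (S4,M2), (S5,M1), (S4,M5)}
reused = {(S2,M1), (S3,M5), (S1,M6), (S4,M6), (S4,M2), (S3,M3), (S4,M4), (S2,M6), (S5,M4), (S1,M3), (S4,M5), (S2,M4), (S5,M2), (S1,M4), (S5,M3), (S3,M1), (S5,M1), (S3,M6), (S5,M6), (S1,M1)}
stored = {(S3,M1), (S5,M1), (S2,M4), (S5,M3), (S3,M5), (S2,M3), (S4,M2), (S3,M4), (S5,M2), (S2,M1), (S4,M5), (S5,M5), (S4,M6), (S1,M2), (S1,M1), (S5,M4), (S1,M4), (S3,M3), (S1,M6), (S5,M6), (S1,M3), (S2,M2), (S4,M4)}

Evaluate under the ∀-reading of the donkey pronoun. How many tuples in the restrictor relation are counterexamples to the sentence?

1

"it" takes "a mould" as antecedent — a donkey pronoun bound across the clause boundary.
Strong reading: for every (s,m) with made(s,m), reused(s,m) ∧ stored(s,m).
Restrictor pairs: (S1,M1) ✓  (S1,M4) ✓  (S1,M6) ✓  (S2,M1) ✓  (S2,M4) ✓  (S3,M1) ✓  (S3,M3) ✓  (S3,M4) ✗  (S3,M5) ✓  (S4,M2) ✓  (S4,M5) ✓  (S4,M6) ✓  (S5,M1) ✓  (S5,M2) ✓  (S5,M3) ✓  (S5,M4) ✓  (S5,M6) ✓
Counterexamples (restrictor pairs failing the scope): 1.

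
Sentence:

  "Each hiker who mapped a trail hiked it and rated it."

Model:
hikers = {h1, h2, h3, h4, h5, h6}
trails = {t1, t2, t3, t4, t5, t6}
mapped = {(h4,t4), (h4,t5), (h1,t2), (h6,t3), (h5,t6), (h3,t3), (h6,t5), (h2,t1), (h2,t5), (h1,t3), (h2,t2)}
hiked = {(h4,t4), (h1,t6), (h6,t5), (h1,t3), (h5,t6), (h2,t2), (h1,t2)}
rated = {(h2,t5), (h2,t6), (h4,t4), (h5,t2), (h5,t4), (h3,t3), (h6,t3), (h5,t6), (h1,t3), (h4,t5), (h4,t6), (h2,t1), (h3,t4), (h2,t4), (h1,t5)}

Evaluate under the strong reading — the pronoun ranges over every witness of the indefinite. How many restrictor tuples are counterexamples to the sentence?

"it" takes "a trail" as antecedent — a donkey pronoun bound across the clause boundary.
Strong reading: for every (h,t) with mapped(h,t), hiked(h,t) ∧ rated(h,t).
Restrictor pairs: (h1,t2) ✗  (h1,t3) ✓  (h2,t1) ✗  (h2,t2) ✗  (h2,t5) ✗  (h3,t3) ✗  (h4,t4) ✓  (h4,t5) ✗  (h5,t6) ✓  (h6,t3) ✗  (h6,t5) ✗
Counterexamples (restrictor pairs failing the scope): 8.

8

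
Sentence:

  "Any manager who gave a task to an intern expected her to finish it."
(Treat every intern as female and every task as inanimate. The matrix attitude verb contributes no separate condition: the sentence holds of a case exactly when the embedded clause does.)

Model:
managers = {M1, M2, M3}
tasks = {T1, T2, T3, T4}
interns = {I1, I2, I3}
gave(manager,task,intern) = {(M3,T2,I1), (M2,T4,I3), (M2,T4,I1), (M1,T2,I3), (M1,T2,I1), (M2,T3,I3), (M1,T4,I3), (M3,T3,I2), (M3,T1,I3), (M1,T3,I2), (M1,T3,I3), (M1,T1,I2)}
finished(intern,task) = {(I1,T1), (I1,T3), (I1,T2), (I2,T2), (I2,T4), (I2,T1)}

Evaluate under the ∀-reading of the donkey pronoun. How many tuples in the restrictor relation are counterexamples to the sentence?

"her" takes "an intern" as antecedent and "it" takes "a task"; both are donkey pronouns co-varying with the restrictor.
Strong reading: for every (m,t,i) with gave(m,t,i), finished(i,t).
Restrictor triples: (M1,T1,I2)→finished(I2,T1) ✓  (M1,T2,I1)→finished(I1,T2) ✓  (M1,T2,I3)→finished(I3,T2) ✗  (M1,T3,I2)→finished(I2,T3) ✗  (M1,T3,I3)→finished(I3,T3) ✗  (M1,T4,I3)→finished(I3,T4) ✗  (M2,T3,I3)→finished(I3,T3) ✗  (M2,T4,I1)→finished(I1,T4) ✗  (M2,T4,I3)→finished(I3,T4) ✗  (M3,T1,I3)→finished(I3,T1) ✗  (M3,T2,I1)→finished(I1,T2) ✓  (M3,T3,I2)→finished(I2,T3) ✗
Counterexamples (restrictor triples failing the scope): 9.

9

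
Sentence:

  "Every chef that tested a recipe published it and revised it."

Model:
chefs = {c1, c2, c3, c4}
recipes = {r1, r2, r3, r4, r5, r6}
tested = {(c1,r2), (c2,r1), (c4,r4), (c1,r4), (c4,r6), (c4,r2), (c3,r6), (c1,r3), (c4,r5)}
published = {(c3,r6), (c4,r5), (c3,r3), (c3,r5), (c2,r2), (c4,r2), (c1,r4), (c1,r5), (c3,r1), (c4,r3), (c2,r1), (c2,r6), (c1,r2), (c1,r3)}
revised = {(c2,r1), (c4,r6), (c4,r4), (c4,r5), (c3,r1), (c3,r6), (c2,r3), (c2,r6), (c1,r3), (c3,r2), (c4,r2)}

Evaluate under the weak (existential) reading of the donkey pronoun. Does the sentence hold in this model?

True

"it" takes "a recipe" as antecedent — a donkey pronoun bound across the clause boundary.
Weak reading: every chef c with some tested-recipe has at least one tested-recipe r such that published(c,r) ∧ revised(c,r).
Per chef: c1:✓  c2:✓  c3:✓  c4:✓
Every chef in the restrictor has a witness.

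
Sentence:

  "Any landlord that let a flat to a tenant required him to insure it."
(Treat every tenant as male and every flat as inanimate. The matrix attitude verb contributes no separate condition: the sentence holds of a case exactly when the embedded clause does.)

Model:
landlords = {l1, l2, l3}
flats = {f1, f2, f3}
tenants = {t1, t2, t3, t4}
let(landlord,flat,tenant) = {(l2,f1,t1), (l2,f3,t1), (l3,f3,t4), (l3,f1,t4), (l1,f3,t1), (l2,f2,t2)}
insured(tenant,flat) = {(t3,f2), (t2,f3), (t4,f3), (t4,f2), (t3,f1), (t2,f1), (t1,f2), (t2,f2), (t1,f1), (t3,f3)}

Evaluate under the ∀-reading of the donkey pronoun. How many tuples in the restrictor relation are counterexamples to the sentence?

3

"him" takes "a tenant" as antecedent and "it" takes "a flat"; both are donkey pronouns co-varying with the restrictor.
Strong reading: for every (l,f,t) with let(l,f,t), insured(t,f).
Restrictor triples: (l1,f3,t1)→insured(t1,f3) ✗  (l2,f1,t1)→insured(t1,f1) ✓  (l2,f2,t2)→insured(t2,f2) ✓  (l2,f3,t1)→insured(t1,f3) ✗  (l3,f1,t4)→insured(t4,f1) ✗  (l3,f3,t4)→insured(t4,f3) ✓
Counterexamples (restrictor triples failing the scope): 3.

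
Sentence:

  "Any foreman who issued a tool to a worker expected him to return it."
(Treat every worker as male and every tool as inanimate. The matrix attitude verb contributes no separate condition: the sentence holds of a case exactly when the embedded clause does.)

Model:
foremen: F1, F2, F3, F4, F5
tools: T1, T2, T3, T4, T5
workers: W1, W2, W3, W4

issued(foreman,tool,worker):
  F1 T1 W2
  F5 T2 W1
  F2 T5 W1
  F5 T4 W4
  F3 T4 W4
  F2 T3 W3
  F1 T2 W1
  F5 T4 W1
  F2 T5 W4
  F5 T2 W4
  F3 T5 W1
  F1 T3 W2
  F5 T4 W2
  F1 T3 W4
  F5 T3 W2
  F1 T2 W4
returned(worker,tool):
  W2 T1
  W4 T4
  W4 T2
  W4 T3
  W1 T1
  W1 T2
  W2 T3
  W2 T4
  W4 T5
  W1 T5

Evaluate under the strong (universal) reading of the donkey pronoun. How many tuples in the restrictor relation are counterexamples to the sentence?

"him" takes "a worker" as antecedent and "it" takes "a tool"; both are donkey pronouns co-varying with the restrictor.
Strong reading: for every (f,t,w) with issued(f,t,w), returned(w,t).
Restrictor triples: (F1,T1,W2)→returned(W2,T1) ✓  (F1,T2,W1)→returned(W1,T2) ✓  (F1,T2,W4)→returned(W4,T2) ✓  (F1,T3,W2)→returned(W2,T3) ✓  (F1,T3,W4)→returned(W4,T3) ✓  (F2,T3,W3)→returned(W3,T3) ✗  (F2,T5,W1)→returned(W1,T5) ✓  (F2,T5,W4)→returned(W4,T5) ✓  (F3,T4,W4)→returned(W4,T4) ✓  (F3,T5,W1)→returned(W1,T5) ✓  (F5,T2,W1)→returned(W1,T2) ✓  (F5,T2,W4)→returned(W4,T2) ✓  (F5,T3,W2)→returned(W2,T3) ✓  (F5,T4,W1)→returned(W1,T4) ✗  (F5,T4,W2)→returned(W2,T4) ✓  (F5,T4,W4)→returned(W4,T4) ✓
Counterexamples (restrictor triples failing the scope): 2.

2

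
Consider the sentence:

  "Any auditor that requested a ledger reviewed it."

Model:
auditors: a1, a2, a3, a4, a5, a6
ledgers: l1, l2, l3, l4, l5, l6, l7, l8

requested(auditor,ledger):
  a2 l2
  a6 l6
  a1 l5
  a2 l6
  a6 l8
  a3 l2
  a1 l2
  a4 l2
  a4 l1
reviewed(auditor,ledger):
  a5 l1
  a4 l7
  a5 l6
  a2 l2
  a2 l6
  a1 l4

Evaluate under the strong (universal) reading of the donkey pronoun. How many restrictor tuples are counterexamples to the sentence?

7

"it" takes "a ledger" as antecedent — a donkey pronoun bound across the clause boundary.
Strong reading: for every (a,l) with requested(a,l), reviewed(a,l).
Restrictor pairs: (a1,l2) ✗  (a1,l5) ✗  (a2,l2) ✓  (a2,l6) ✓  (a3,l2) ✗  (a4,l1) ✗  (a4,l2) ✗  (a6,l6) ✗  (a6,l8) ✗
Counterexamples (restrictor pairs failing the scope): 7.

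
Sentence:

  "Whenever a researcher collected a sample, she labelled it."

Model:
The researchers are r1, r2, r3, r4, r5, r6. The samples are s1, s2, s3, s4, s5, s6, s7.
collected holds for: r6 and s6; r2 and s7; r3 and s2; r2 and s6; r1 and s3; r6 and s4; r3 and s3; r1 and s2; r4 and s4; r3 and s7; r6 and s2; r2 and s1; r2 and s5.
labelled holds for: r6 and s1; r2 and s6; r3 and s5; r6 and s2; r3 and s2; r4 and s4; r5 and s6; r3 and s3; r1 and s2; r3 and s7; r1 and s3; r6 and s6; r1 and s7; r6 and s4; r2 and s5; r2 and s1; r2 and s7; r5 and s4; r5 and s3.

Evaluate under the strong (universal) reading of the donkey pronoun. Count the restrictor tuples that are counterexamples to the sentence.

0

"it" takes "a sample" as antecedent — a donkey pronoun bound across the clause boundary.
Strong reading: for every (r,s) with collected(r,s), labelled(r,s).
Restrictor pairs: (r1,s2) ✓  (r1,s3) ✓  (r2,s1) ✓  (r2,s5) ✓  (r2,s6) ✓  (r2,s7) ✓  (r3,s2) ✓  (r3,s3) ✓  (r3,s7) ✓  (r4,s4) ✓  (r6,s2) ✓  (r6,s4) ✓  (r6,s6) ✓
Counterexamples (restrictor pairs failing the scope): 0.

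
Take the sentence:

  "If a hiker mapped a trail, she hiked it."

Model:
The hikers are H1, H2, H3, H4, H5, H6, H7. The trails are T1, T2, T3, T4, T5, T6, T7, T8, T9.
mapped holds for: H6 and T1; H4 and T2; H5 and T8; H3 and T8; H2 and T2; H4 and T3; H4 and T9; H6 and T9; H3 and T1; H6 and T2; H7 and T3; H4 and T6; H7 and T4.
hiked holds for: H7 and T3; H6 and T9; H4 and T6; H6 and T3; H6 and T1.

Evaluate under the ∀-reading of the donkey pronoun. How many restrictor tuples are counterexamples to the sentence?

"it" takes "a trail" as antecedent — a donkey pronoun bound across the clause boundary.
Strong reading: for every (h,t) with mapped(h,t), hiked(h,t).
Restrictor pairs: (H2,T2) ✗  (H3,T1) ✗  (H3,T8) ✗  (H4,T2) ✗  (H4,T3) ✗  (H4,T6) ✓  (H4,T9) ✗  (H5,T8) ✗  (H6,T1) ✓  (H6,T2) ✗  (H6,T9) ✓  (H7,T3) ✓  (H7,T4) ✗
Counterexamples (restrictor pairs failing the scope): 9.

9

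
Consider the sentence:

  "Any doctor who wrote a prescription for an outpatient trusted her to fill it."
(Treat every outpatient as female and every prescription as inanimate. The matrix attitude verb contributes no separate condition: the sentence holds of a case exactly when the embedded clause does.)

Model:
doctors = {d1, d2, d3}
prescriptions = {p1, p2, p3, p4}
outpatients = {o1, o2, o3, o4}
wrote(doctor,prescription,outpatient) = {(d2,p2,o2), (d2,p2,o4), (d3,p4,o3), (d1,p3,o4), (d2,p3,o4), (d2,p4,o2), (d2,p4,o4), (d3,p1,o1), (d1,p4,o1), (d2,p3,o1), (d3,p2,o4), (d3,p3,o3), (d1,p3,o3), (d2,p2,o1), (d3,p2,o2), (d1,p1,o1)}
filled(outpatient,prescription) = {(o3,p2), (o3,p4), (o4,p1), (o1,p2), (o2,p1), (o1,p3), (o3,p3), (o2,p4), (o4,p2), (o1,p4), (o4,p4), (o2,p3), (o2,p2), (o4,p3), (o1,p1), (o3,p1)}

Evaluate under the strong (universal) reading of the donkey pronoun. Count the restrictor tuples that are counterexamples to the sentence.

"her" takes "an outpatient" as antecedent and "it" takes "a prescription"; both are donkey pronouns co-varying with the restrictor.
Strong reading: for every (d,p,o) with wrote(d,p,o), filled(o,p).
Restrictor triples: (d1,p1,o1)→filled(o1,p1) ✓  (d1,p3,o3)→filled(o3,p3) ✓  (d1,p3,o4)→filled(o4,p3) ✓  (d1,p4,o1)→filled(o1,p4) ✓  (d2,p2,o1)→filled(o1,p2) ✓  (d2,p2,o2)→filled(o2,p2) ✓  (d2,p2,o4)→filled(o4,p2) ✓  (d2,p3,o1)→filled(o1,p3) ✓  (d2,p3,o4)→filled(o4,p3) ✓  (d2,p4,o2)→filled(o2,p4) ✓  (d2,p4,o4)→filled(o4,p4) ✓  (d3,p1,o1)→filled(o1,p1) ✓  (d3,p2,o2)→filled(o2,p2) ✓  (d3,p2,o4)→filled(o4,p2) ✓  (d3,p3,o3)→filled(o3,p3) ✓  (d3,p4,o3)→filled(o3,p4) ✓
Counterexamples (restrictor triples failing the scope): 0.

0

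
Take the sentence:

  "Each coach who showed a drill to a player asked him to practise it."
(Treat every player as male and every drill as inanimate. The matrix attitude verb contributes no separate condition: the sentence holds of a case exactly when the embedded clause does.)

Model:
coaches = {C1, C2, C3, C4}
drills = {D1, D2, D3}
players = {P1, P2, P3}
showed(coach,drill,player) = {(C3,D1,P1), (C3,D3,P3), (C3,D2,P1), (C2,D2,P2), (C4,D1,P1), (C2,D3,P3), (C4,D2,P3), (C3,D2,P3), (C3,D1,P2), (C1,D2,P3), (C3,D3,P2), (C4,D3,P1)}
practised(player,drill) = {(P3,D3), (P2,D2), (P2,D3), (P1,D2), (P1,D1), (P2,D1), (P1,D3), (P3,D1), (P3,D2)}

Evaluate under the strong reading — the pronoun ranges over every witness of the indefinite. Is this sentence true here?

"him" takes "a player" as antecedent and "it" takes "a drill"; both are donkey pronouns co-varying with the restrictor.
Strong reading: for every (c,d,p) with showed(c,d,p), practised(p,d).
Restrictor triples: (C1,D2,P3)→practised(P3,D2) ✓  (C2,D2,P2)→practised(P2,D2) ✓  (C2,D3,P3)→practised(P3,D3) ✓  (C3,D1,P1)→practised(P1,D1) ✓  (C3,D1,P2)→practised(P2,D1) ✓  (C3,D2,P1)→practised(P1,D2) ✓  (C3,D2,P3)→practised(P3,D2) ✓  (C3,D3,P2)→practised(P2,D3) ✓  (C3,D3,P3)→practised(P3,D3) ✓  (C4,D1,P1)→practised(P1,D1) ✓  (C4,D2,P3)→practised(P3,D2) ✓  (C4,D3,P1)→practised(P1,D3) ✓
Every restrictor triple satisfies the scope.

True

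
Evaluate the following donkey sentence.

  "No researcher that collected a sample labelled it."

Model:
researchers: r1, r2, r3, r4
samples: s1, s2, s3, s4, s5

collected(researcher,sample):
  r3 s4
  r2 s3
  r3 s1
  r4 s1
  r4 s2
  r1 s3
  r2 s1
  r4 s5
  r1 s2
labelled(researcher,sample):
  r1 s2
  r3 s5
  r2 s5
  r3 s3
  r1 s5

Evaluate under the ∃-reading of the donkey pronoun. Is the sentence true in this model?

False

"it" takes "a sample" as antecedent — a donkey pronoun bound across the clause boundary.
Truth condition: for no (r,s) with collected(r,s) does labelled(r,s) hold.
Restrictor pairs — does the scope hold? (r1,s2):holds  (r1,s3):fails  (r2,s1):fails  (r2,s3):fails  (r3,s1):fails  (r3,s4):fails  (r4,s1):fails  (r4,s2):fails  (r4,s5):fails
Scope holds for 1 pair(s), so the sentence is false.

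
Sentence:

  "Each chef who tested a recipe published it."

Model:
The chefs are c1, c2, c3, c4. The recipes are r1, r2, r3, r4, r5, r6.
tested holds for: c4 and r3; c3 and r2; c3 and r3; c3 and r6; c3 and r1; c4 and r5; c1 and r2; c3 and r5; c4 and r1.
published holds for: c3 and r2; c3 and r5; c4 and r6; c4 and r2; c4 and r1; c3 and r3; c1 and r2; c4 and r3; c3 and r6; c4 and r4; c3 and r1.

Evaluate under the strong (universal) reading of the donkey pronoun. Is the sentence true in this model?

False

"it" takes "a recipe" as antecedent — a donkey pronoun bound across the clause boundary.
Strong reading: for every (c,r) with tested(c,r), published(c,r).
Restrictor pairs: (c1,r2) ✓  (c3,r1) ✓  (c3,r2) ✓  (c3,r3) ✓  (c3,r5) ✓  (c3,r6) ✓  (c4,r1) ✓  (c4,r3) ✓  (c4,r5) ✗
Counterexample: (c4,r5) is in tested but fails the scope.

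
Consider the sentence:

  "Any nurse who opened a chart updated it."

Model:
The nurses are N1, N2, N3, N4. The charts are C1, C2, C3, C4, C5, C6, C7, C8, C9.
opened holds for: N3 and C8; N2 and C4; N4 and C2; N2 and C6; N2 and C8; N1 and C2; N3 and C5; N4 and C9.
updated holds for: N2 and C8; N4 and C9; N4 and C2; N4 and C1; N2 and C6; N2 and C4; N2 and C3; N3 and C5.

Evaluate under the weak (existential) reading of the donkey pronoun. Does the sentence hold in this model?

False

"it" takes "a chart" as antecedent — a donkey pronoun bound across the clause boundary.
Weak reading: every nurse n with some opened-chart has at least one opened-chart c such that updated(n,c).
Per nurse: N1:✗  N2:✓  N3:✓  N4:✓
N1 has no witness among its opened-charts.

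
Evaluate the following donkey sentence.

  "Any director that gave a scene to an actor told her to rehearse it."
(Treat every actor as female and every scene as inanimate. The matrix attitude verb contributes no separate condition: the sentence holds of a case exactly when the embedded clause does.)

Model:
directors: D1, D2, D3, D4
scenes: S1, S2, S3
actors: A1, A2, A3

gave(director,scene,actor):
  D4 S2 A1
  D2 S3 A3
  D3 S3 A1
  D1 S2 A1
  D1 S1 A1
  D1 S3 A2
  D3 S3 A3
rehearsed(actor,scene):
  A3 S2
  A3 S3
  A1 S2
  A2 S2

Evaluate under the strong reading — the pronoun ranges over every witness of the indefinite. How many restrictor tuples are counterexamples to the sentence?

"her" takes "an actor" as antecedent and "it" takes "a scene"; both are donkey pronouns co-varying with the restrictor.
Strong reading: for every (d,s,a) with gave(d,s,a), rehearsed(a,s).
Restrictor triples: (D1,S1,A1)→rehearsed(A1,S1) ✗  (D1,S2,A1)→rehearsed(A1,S2) ✓  (D1,S3,A2)→rehearsed(A2,S3) ✗  (D2,S3,A3)→rehearsed(A3,S3) ✓  (D3,S3,A1)→rehearsed(A1,S3) ✗  (D3,S3,A3)→rehearsed(A3,S3) ✓  (D4,S2,A1)→rehearsed(A1,S2) ✓
Counterexamples (restrictor triples failing the scope): 3.

3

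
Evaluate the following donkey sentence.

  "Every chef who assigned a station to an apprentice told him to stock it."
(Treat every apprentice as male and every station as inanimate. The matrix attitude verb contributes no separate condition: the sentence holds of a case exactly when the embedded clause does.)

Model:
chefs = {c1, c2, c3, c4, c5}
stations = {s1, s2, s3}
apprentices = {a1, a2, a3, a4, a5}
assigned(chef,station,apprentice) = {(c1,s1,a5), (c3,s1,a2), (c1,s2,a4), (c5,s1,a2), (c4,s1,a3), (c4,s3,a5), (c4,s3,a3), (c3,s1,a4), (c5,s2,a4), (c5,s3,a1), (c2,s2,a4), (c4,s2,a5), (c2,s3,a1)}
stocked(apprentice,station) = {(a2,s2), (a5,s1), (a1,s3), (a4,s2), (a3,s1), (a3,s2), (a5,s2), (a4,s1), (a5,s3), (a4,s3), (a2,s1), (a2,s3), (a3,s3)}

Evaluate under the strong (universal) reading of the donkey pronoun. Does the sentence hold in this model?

"him" takes "an apprentice" as antecedent and "it" takes "a station"; both are donkey pronouns co-varying with the restrictor.
Strong reading: for every (c,s,a) with assigned(c,s,a), stocked(a,s).
Restrictor triples: (c1,s1,a5)→stocked(a5,s1) ✓  (c1,s2,a4)→stocked(a4,s2) ✓  (c2,s2,a4)→stocked(a4,s2) ✓  (c2,s3,a1)→stocked(a1,s3) ✓  (c3,s1,a2)→stocked(a2,s1) ✓  (c3,s1,a4)→stocked(a4,s1) ✓  (c4,s1,a3)→stocked(a3,s1) ✓  (c4,s2,a5)→stocked(a5,s2) ✓  (c4,s3,a3)→stocked(a3,s3) ✓  (c4,s3,a5)→stocked(a5,s3) ✓  (c5,s1,a2)→stocked(a2,s1) ✓  (c5,s2,a4)→stocked(a4,s2) ✓  (c5,s3,a1)→stocked(a1,s3) ✓
Every restrictor triple satisfies the scope.

True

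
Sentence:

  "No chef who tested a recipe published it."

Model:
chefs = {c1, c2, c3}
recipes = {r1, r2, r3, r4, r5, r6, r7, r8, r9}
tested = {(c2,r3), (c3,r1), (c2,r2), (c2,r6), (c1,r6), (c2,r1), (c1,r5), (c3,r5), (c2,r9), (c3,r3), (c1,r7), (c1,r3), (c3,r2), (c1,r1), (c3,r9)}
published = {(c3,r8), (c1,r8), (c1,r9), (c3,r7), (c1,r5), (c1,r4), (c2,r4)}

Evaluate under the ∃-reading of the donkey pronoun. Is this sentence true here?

"it" takes "a recipe" as antecedent — a donkey pronoun bound across the clause boundary.
Truth condition: for no (c,r) with tested(c,r) does published(c,r) hold.
Restrictor pairs — does the scope hold? (c1,r1):fails  (c1,r3):fails  (c1,r5):holds  (c1,r6):fails  (c1,r7):fails  (c2,r1):fails  (c2,r2):fails  (c2,r3):fails  (c2,r6):fails  (c2,r9):fails  (c3,r1):fails  (c3,r2):fails  (c3,r3):fails  (c3,r5):fails  (c3,r9):fails
Scope holds for 1 pair(s), so the sentence is false.

False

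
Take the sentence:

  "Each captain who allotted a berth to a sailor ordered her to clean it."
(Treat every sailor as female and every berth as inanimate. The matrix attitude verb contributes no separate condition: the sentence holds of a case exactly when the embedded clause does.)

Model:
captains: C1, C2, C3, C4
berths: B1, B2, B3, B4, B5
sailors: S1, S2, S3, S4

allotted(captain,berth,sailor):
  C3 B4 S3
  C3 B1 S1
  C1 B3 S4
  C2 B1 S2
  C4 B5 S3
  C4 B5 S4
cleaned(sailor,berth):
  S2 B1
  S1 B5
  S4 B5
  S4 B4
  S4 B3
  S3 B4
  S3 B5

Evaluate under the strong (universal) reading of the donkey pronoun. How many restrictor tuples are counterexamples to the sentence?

"her" takes "a sailor" as antecedent and "it" takes "a berth"; both are donkey pronouns co-varying with the restrictor.
Strong reading: for every (c,b,s) with allotted(c,b,s), cleaned(s,b).
Restrictor triples: (C1,B3,S4)→cleaned(S4,B3) ✓  (C2,B1,S2)→cleaned(S2,B1) ✓  (C3,B1,S1)→cleaned(S1,B1) ✗  (C3,B4,S3)→cleaned(S3,B4) ✓  (C4,B5,S3)→cleaned(S3,B5) ✓  (C4,B5,S4)→cleaned(S4,B5) ✓
Counterexamples (restrictor triples failing the scope): 1.

1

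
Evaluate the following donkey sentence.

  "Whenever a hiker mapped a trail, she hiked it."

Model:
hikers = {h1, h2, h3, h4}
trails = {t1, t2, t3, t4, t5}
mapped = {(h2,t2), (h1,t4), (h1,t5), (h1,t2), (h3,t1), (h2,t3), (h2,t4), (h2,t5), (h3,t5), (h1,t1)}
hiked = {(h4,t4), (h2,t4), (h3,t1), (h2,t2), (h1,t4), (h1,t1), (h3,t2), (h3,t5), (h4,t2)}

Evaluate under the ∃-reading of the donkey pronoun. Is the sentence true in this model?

True

"it" takes "a trail" as antecedent — a donkey pronoun bound across the clause boundary.
Weak reading: every hiker h with some mapped-trail has at least one mapped-trail t such that hiked(h,t).
Per hiker: h1:✓  h2:✓  h3:✓
Every hiker in the restrictor has a witness.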